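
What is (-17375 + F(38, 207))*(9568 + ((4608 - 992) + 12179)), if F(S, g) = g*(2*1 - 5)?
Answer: -456432548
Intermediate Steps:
F(S, g) = -3*g (F(S, g) = g*(2 - 5) = g*(-3) = -3*g)
(-17375 + F(38, 207))*(9568 + ((4608 - 992) + 12179)) = (-17375 - 3*207)*(9568 + ((4608 - 992) + 12179)) = (-17375 - 621)*(9568 + (3616 + 12179)) = -17996*(9568 + 15795) = -17996*25363 = -456432548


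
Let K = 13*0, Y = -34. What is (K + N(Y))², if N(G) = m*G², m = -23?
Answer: 706921744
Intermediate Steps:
N(G) = -23*G²
K = 0
(K + N(Y))² = (0 - 23*(-34)²)² = (0 - 23*1156)² = (0 - 26588)² = (-26588)² = 706921744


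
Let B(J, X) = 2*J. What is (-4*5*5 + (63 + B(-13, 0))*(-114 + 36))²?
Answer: 8916196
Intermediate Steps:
(-4*5*5 + (63 + B(-13, 0))*(-114 + 36))² = (-4*5*5 + (63 + 2*(-13))*(-114 + 36))² = (-20*5 + (63 - 26)*(-78))² = (-100 + 37*(-78))² = (-100 - 2886)² = (-2986)² = 8916196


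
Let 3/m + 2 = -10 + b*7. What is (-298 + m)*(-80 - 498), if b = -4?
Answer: 3445747/20 ≈ 1.7229e+5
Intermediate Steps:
m = -3/40 (m = 3/(-2 + (-10 - 4*7)) = 3/(-2 + (-10 - 28)) = 3/(-2 - 38) = 3/(-40) = 3*(-1/40) = -3/40 ≈ -0.075000)
(-298 + m)*(-80 - 498) = (-298 - 3/40)*(-80 - 498) = -11923/40*(-578) = 3445747/20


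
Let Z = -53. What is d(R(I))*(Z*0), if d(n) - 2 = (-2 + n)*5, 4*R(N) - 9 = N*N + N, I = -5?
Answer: 0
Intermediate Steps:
R(N) = 9/4 + N/4 + N²/4 (R(N) = 9/4 + (N*N + N)/4 = 9/4 + (N² + N)/4 = 9/4 + (N + N²)/4 = 9/4 + (N/4 + N²/4) = 9/4 + N/4 + N²/4)
d(n) = -8 + 5*n (d(n) = 2 + (-2 + n)*5 = 2 + (-10 + 5*n) = -8 + 5*n)
d(R(I))*(Z*0) = (-8 + 5*(9/4 + (¼)*(-5) + (¼)*(-5)²))*(-53*0) = (-8 + 5*(9/4 - 5/4 + (¼)*25))*0 = (-8 + 5*(9/4 - 5/4 + 25/4))*0 = (-8 + 5*(29/4))*0 = (-8 + 145/4)*0 = (113/4)*0 = 0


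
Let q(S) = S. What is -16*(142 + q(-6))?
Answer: -2176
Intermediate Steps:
-16*(142 + q(-6)) = -16*(142 - 6) = -16*136 = -2176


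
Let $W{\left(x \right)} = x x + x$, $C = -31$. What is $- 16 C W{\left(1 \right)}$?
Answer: $992$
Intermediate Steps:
$W{\left(x \right)} = x + x^{2}$ ($W{\left(x \right)} = x^{2} + x = x + x^{2}$)
$- 16 C W{\left(1 \right)} = \left(-16\right) \left(-31\right) 1 \left(1 + 1\right) = 496 \cdot 1 \cdot 2 = 496 \cdot 2 = 992$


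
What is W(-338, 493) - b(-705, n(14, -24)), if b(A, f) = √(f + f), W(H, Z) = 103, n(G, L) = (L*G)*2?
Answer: 103 - 8*I*√21 ≈ 103.0 - 36.661*I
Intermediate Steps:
n(G, L) = 2*G*L (n(G, L) = (G*L)*2 = 2*G*L)
b(A, f) = √2*√f (b(A, f) = √(2*f) = √2*√f)
W(-338, 493) - b(-705, n(14, -24)) = 103 - √2*√(2*14*(-24)) = 103 - √2*√(-672) = 103 - √2*4*I*√42 = 103 - 8*I*√21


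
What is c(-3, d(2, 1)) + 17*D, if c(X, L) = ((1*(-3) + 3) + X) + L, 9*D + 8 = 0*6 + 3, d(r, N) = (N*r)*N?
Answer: -94/9 ≈ -10.444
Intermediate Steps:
d(r, N) = r*N²
D = -5/9 (D = -8/9 + (0*6 + 3)/9 = -8/9 + (0 + 3)/9 = -8/9 + (⅑)*3 = -8/9 + ⅓ = -5/9 ≈ -0.55556)
c(X, L) = L + X (c(X, L) = ((-3 + 3) + X) + L = (0 + X) + L = X + L = L + X)
c(-3, d(2, 1)) + 17*D = (2*1² - 3) + 17*(-5/9) = (2*1 - 3) - 85/9 = (2 - 3) - 85/9 = -1 - 85/9 = -94/9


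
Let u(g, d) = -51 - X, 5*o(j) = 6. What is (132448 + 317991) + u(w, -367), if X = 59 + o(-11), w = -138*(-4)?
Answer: 2251639/5 ≈ 4.5033e+5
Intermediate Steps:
o(j) = 6/5 (o(j) = (⅕)*6 = 6/5)
w = 552
X = 301/5 (X = 59 + 6/5 = 301/5 ≈ 60.200)
u(g, d) = -556/5 (u(g, d) = -51 - 1*301/5 = -51 - 301/5 = -556/5)
(132448 + 317991) + u(w, -367) = (132448 + 317991) - 556/5 = 450439 - 556/5 = 2251639/5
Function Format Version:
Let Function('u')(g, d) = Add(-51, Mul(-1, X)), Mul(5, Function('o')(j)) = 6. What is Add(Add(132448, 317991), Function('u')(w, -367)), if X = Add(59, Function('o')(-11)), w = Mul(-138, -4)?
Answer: Rational(2251639, 5) ≈ 4.5033e+5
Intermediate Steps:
Function('o')(j) = Rational(6, 5) (Function('o')(j) = Mul(Rational(1, 5), 6) = Rational(6, 5))
w = 552
X = Rational(301, 5) (X = Add(59, Rational(6, 5)) = Rational(301, 5) ≈ 60.200)
Function('u')(g, d) = Rational(-556, 5) (Function('u')(g, d) = Add(-51, Mul(-1, Rational(301, 5))) = Add(-51, Rational(-301, 5)) = Rational(-556, 5))
Add(Add(132448, 317991), Function('u')(w, -367)) = Add(Add(132448, 317991), Rational(-556, 5)) = Add(450439, Rational(-556, 5)) = Rational(2251639, 5)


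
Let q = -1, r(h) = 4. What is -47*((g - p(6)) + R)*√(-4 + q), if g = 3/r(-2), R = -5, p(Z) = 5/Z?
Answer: 2867*I*√5/12 ≈ 534.23*I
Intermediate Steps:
g = ¾ (g = 3/4 = 3*(¼) = ¾ ≈ 0.75000)
-47*((g - p(6)) + R)*√(-4 + q) = -47*((¾ - 5/6) - 5)*√(-4 - 1) = -47*((¾ - 5/6) - 5)*√(-5) = -47*((¾ - 1*⅚) - 5)*I*√5 = -47*((¾ - ⅚) - 5)*I*√5 = -47*(-1/12 - 5)*I*√5 = -(-2867)*I*√5/12 = 2867*I*√5/12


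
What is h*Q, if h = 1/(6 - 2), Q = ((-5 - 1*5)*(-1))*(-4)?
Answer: -10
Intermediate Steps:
Q = -40 (Q = ((-5 - 5)*(-1))*(-4) = -10*(-1)*(-4) = 10*(-4) = -40)
h = ¼ (h = 1/4 = ¼ ≈ 0.25000)
h*Q = (¼)*(-40) = -10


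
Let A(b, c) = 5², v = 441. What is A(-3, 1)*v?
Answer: 11025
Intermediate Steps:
A(b, c) = 25
A(-3, 1)*v = 25*441 = 11025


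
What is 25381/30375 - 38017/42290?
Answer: -16280777/256911750 ≈ -0.063371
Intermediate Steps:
25381/30375 - 38017/42290 = -16280777/256911750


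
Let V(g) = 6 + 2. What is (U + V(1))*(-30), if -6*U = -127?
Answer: -875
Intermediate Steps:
U = 127/6 (U = -⅙*(-127) = 127/6 ≈ 21.167)
V(g) = 8
(U + V(1))*(-30) = (127/6 + 8)*(-30) = (175/6)*(-30) = -875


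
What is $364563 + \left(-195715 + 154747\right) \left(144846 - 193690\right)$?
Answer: $2001405555$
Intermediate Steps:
$364563 + \left(-195715 + 154747\right) \left(144846 - 193690\right) = 364563 - -2001040992 = 364563 + 2001040992 = 2001405555$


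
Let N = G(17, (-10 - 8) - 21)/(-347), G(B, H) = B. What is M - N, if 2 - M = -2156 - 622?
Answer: 964677/347 ≈ 2780.0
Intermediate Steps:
M = 2780 (M = 2 - (-2156 - 622) = 2 - 1*(-2778) = 2 + 2778 = 2780)
N = -17/347 (N = 17/(-347) = 17*(-1/347) = -17/347 ≈ -0.048991)
M - N = 2780 - 1*(-17/347) = 2780 + 17/347 = 964677/347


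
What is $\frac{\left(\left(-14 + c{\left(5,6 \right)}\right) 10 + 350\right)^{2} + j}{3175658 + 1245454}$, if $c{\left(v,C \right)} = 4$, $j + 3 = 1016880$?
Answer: $\frac{1079377}{4421112} \approx 0.24414$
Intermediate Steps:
$j = 1016877$ ($j = -3 + 1016880 = 1016877$)
$\frac{\left(\left(-14 + c{\left(5,6 \right)}\right) 10 + 350\right)^{2} + j}{3175658 + 1245454} = \frac{\left(\left(-14 + 4\right) 10 + 350\right)^{2} + 1016877}{3175658 + 1245454} = \frac{\left(\left(-10\right) 10 + 350\right)^{2} + 1016877}{4421112} = \left(\left(-100 + 350\right)^{2} + 1016877\right) \frac{1}{4421112} = \left(250^{2} + 1016877\right) \frac{1}{4421112} = \left(62500 + 1016877\right) \frac{1}{4421112} = 1079377 \cdot \frac{1}{4421112} = \frac{1079377}{4421112}$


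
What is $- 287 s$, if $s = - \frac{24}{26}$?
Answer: $\frac{3444}{13} \approx 264.92$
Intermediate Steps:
$s = - \frac{12}{13}$ ($s = \left(-24\right) \frac{1}{26} = - \frac{12}{13} \approx -0.92308$)
$- 287 s = \left(-287\right) \left(- \frac{12}{13}\right) = \frac{3444}{13}$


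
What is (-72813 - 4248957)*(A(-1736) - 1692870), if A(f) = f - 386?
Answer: 7325365575840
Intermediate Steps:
A(f) = -386 + f
(-72813 - 4248957)*(A(-1736) - 1692870) = (-72813 - 4248957)*((-386 - 1736) - 1692870) = -4321770*(-2122 - 1692870) = -4321770*(-1694992) = 7325365575840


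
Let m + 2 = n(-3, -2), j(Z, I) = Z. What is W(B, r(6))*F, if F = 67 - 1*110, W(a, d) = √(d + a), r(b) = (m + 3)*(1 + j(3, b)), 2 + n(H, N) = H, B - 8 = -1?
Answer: -129*I ≈ -129.0*I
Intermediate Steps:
B = 7 (B = 8 - 1 = 7)
n(H, N) = -2 + H
m = -7 (m = -2 + (-2 - 3) = -2 - 5 = -7)
r(b) = -16 (r(b) = (-7 + 3)*(1 + 3) = -4*4 = -16)
W(a, d) = √(a + d)
F = -43 (F = 67 - 110 = -43)
W(B, r(6))*F = √(7 - 16)*(-43) = √(-9)*(-43) = (3*I)*(-43) = -129*I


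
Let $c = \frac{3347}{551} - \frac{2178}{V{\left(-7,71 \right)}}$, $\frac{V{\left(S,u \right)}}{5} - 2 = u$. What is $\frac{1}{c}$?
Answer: $\frac{201115}{21577} \approx 9.3208$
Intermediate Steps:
$V{\left(S,u \right)} = 10 + 5 u$
$c = \frac{21577}{201115}$ ($c = \frac{3347}{551} - \frac{2178}{10 + 5 \cdot 71} = 3347 \cdot \frac{1}{551} - \frac{2178}{10 + 355} = \frac{3347}{551} - \frac{2178}{365} = \frac{21577}{201115} \approx 0.10729$)
$\frac{1}{c} = \frac{1}{\frac{21577}{201115}} = \frac{201115}{21577}$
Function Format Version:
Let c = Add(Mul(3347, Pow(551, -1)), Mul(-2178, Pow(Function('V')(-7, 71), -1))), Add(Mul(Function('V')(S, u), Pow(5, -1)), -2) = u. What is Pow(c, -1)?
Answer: Rational(201115, 21577) ≈ 9.3208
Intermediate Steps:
Function('V')(S, u) = Add(10, Mul(5, u))
c = Rational(21577, 201115) (c = Add(Mul(3347, Pow(551, -1)), Mul(-2178, Pow(Add(10, Mul(5, 71)), -1))) = Add(Mul(3347, Rational(1, 551)), Mul(-2178, Pow(Add(10, 355), -1))) = Add(Rational(3347, 551), Mul(-2178, Pow(365, -1))) = Add(Rational(3347, 551), Mul(-2178, Rational(1, 365))) = Add(Rational(3347, 551), Rational(-2178, 365)) = Rational(21577, 201115) ≈ 0.10729)
Pow(c, -1) = Pow(Rational(21577, 201115), -1) = Rational(201115, 21577)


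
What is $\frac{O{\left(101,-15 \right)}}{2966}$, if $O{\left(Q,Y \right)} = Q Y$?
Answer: $- \frac{1515}{2966} \approx -0.51079$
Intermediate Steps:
$\frac{O{\left(101,-15 \right)}}{2966} = \frac{101 \left(-15\right)}{2966} = \left(-1515\right) \frac{1}{2966} = - \frac{1515}{2966}$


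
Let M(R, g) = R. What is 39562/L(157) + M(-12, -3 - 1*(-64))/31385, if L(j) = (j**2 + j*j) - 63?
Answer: 49642502/61809619 ≈ 0.80315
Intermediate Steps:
L(j) = -63 + 2*j**2 (L(j) = (j**2 + j**2) - 63 = 2*j**2 - 63 = -63 + 2*j**2)
39562/L(157) + M(-12, -3 - 1*(-64))/31385 = 39562/(-63 + 2*157**2) - 12/31385 = 39562/(-63 + 2*24649) - 12*1/31385 = 39562/(-63 + 49298) - 12/31385 = 39562/49235 - 12/31385 = 49642502/61809619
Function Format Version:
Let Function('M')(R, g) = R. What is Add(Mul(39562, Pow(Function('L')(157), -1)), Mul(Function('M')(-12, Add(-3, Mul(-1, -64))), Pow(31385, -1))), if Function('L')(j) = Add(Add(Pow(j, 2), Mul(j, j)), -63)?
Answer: Rational(49642502, 61809619) ≈ 0.80315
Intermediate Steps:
Function('L')(j) = Add(-63, Mul(2, Pow(j, 2))) (Function('L')(j) = Add(Add(Pow(j, 2), Pow(j, 2)), -63) = Add(Mul(2, Pow(j, 2)), -63) = Add(-63, Mul(2, Pow(j, 2))))
Add(Mul(39562, Pow(Function('L')(157), -1)), Mul(Function('M')(-12, Add(-3, Mul(-1, -64))), Pow(31385, -1))) = Add(Mul(39562, Pow(Add(-63, Mul(2, Pow(157, 2))), -1)), Mul(-12, Pow(31385, -1))) = Add(Mul(39562, Pow(Add(-63, Mul(2, 24649)), -1)), Mul(-12, Rational(1, 31385))) = Add(Mul(39562, Pow(Add(-63, 49298), -1)), Rational(-12, 31385)) = Add(Mul(39562, Pow(49235, -1)), Rational(-12, 31385)) = Add(Mul(39562, Rational(1, 49235)), Rational(-12, 31385)) = Add(Rational(39562, 49235), Rational(-12, 31385)) = Rational(49642502, 61809619)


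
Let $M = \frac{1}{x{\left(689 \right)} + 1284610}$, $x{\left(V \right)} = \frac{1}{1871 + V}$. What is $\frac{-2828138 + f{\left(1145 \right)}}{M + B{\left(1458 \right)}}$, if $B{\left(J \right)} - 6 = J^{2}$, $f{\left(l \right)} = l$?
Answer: $- \frac{9296853705815793}{6990810625360330} \approx -1.3299$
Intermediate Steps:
$B{\left(J \right)} = 6 + J^{2}$
$M = \frac{2560}{3288601601}$ ($M = \frac{1}{\frac{1}{1871 + 689} + 1284610} = \frac{1}{\frac{1}{2560} + 1284610} = \frac{1}{\frac{3288601601}{2560}} = \frac{2560}{3288601601} \approx 7.7845 \cdot 10^{-7}$)
$\frac{-2828138 + f{\left(1145 \right)}}{M + B{\left(1458 \right)}} = \frac{-2828138 + 1145}{\frac{2560}{3288601601} + \left(6 + 1458^{2}\right)} = - \frac{2826993}{\frac{2560}{3288601601} + \left(6 + 2125764\right)} = - \frac{2826993}{\frac{2560}{3288601601} + 2125770} = - \frac{2826993}{\frac{6990810625360330}{3288601601}} = \left(-2826993\right) \frac{3288601601}{6990810625360330} = - \frac{9296853705815793}{6990810625360330}$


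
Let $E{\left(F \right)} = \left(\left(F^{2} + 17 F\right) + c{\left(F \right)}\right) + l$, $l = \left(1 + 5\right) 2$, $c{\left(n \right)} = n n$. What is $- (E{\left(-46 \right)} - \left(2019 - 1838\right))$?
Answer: $-3281$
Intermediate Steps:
$c{\left(n \right)} = n^{2}$
$l = 12$ ($l = 6 \cdot 2 = 12$)
$E{\left(F \right)} = 12 + 2 F^{2} + 17 F$ ($E{\left(F \right)} = \left(\left(F^{2} + 17 F\right) + F^{2}\right) + 12 = \left(2 F^{2} + 17 F\right) + 12 = 12 + 2 F^{2} + 17 F$)
$- (E{\left(-46 \right)} - \left(2019 - 1838\right)) = - (\left(12 + 2 \left(-46\right)^{2} + 17 \left(-46\right)\right) - \left(2019 - 1838\right)) = - (\left(12 + 2 \cdot 2116 - 782\right) - \left(2019 - 1838\right)) = - (\left(12 + 4232 - 782\right) - 181) = - (3462 - 181) = \left(-1\right) 3281 = -3281$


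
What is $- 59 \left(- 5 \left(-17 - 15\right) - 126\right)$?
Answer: $-2006$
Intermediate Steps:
$- 59 \left(- 5 \left(-17 - 15\right) - 126\right) = - 59 \left(\left(-5\right) \left(-32\right) - 126\right) = - 59 \left(160 - 126\right) = \left(-59\right) 34 = -2006$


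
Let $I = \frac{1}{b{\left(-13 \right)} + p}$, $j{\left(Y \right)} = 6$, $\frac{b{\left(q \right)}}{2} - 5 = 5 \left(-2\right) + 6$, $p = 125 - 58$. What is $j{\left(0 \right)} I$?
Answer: $\frac{2}{23} \approx 0.086957$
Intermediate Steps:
$p = 67$ ($p = 125 - 58 = 67$)
$b{\left(q \right)} = 2$ ($b{\left(q \right)} = 10 + 2 \left(5 \left(-2\right) + 6\right) = 10 + 2 \left(-10 + 6\right) = 10 + 2 \left(-4\right) = 10 - 8 = 2$)
$I = \frac{1}{69}$ ($I = \frac{1}{2 + 67} = \frac{1}{69} \approx 0.014493$)
$j{\left(0 \right)} I = 6 \cdot \frac{1}{69} = \frac{2}{23}$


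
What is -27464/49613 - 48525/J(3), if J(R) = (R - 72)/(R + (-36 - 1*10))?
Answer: -34507713497/1141099 ≈ -30241.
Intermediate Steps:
J(R) = (-72 + R)/(-46 + R) (J(R) = (-72 + R)/(R + (-36 - 10)) = (-72 + R)/(R - 46) = (-72 + R)/(-46 + R))
-27464/49613 - 48525/J(3) = -27464/49613 - 48525*(-46 + 3)/(-72 + 3) = -27464*1/49613 - 48525/(-69/(-43)) = -27464/49613 - 48525/((-1/43*(-69))) = -27464/49613 - 48525/69/43 = -27464/49613 - 48525*43/69 = -27464/49613 - 695525/23 = -34507713497/1141099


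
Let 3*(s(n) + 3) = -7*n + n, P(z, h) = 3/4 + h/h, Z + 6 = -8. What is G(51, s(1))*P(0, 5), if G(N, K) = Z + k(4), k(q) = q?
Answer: -35/2 ≈ -17.500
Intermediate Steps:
Z = -14 (Z = -6 - 8 = -14)
P(z, h) = 7/4 (P(z, h) = 3*(1/4) + 1 = 3/4 + 1 = 7/4)
s(n) = -3 - 2*n (s(n) = -3 + (-7*n + n)/3 = -3 + (-6*n)/3 = -3 - 2*n)
G(N, K) = -10 (G(N, K) = -14 + 4 = -10)
G(51, s(1))*P(0, 5) = -10*7/4 = -35/2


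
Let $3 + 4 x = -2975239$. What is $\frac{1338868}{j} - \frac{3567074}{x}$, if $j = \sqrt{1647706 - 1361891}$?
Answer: $\frac{7134148}{1487621} + \frac{1338868 \sqrt{285815}}{285815} \approx 2509.1$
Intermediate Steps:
$x = - \frac{1487621}{2}$ ($x = - \frac{3}{4} + \frac{1}{4} \left(-2975239\right) = - \frac{3}{4} - \frac{2975239}{4} = - \frac{1487621}{2} \approx -7.4381 \cdot 10^{5}$)
$j = \sqrt{285815} \approx 534.62$
$\frac{1338868}{j} - \frac{3567074}{x} = \frac{1338868}{\sqrt{285815}} - \frac{3567074}{- \frac{1487621}{2}} = 1338868 \frac{\sqrt{285815}}{285815} - - \frac{7134148}{1487621} = \frac{1338868 \sqrt{285815}}{285815} + \frac{7134148}{1487621} = \frac{7134148}{1487621} + \frac{1338868 \sqrt{285815}}{285815}$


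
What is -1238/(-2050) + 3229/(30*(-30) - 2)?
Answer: -67107/22550 ≈ -2.9759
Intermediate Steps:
-1238/(-2050) + 3229/(30*(-30) - 2) = -1238*(-1/2050) + 3229/(-900 - 2) = 619/1025 + 3229/(-902) = 619/1025 + 3229*(-1/902) = 619/1025 - 3229/902 = -67107/22550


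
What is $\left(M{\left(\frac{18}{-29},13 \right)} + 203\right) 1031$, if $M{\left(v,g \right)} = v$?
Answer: $\frac{6050939}{29} \approx 2.0865 \cdot 10^{5}$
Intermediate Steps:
$\left(M{\left(\frac{18}{-29},13 \right)} + 203\right) 1031 = \left(\frac{18}{-29} + 203\right) 1031 = \left(18 \left(- \frac{1}{29}\right) + 203\right) 1031 = \left(- \frac{18}{29} + 203\right) 1031 = \frac{5869}{29} \cdot 1031 = \frac{6050939}{29}$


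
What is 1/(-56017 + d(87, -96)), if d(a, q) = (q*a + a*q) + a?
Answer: -1/72634 ≈ -1.3768e-5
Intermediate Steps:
d(a, q) = a + 2*a*q (d(a, q) = (a*q + a*q) + a = 2*a*q + a = a + 2*a*q)
1/(-56017 + d(87, -96)) = 1/(-56017 + 87*(1 + 2*(-96))) = 1/(-56017 + 87*(1 - 192)) = 1/(-56017 + 87*(-191)) = 1/(-56017 - 16617) = 1/(-72634) = -1/72634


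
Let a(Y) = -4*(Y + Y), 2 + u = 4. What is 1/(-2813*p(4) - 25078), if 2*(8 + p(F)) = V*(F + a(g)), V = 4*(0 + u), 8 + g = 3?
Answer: -1/497662 ≈ -2.0094e-6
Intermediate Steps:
g = -5 (g = -8 + 3 = -5)
u = 2 (u = -2 + 4 = 2)
V = 8 (V = 4*(0 + 2) = 4*2 = 8)
a(Y) = -8*Y
p(F) = 152 + 4*F (p(F) = -8 + (8*(F - 8*(-5)))/2 = -8 + (8*(F + 40))/2 = -8 + (8*(40 + F))/2 = -8 + (320 + 8*F)/2 = -8 + (160 + 4*F) = 152 + 4*F)
1/(-2813*p(4) - 25078) = 1/(-2813*(152 + 4*4) - 25078) = 1/(-2813*(152 + 16) - 25078) = 1/(-2813*168 - 25078) = 1/(-472584 - 25078) = 1/(-497662) = -1/497662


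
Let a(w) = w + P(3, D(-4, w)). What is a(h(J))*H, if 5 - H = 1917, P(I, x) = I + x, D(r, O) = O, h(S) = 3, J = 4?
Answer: -17208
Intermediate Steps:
H = -1912 (H = 5 - 1*1917 = 5 - 1917 = -1912)
a(w) = 3 + 2*w (a(w) = w + (3 + w) = 3 + 2*w)
a(h(J))*H = (3 + 2*3)*(-1912) = (3 + 6)*(-1912) = 9*(-1912) = -17208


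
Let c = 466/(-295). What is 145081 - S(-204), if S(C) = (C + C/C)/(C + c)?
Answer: 8798522441/60646 ≈ 1.4508e+5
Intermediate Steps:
c = -466/295 (c = 466*(-1/295) = -466/295 ≈ -1.5797)
S(C) = (1 + C)/(-466/295 + C) (S(C) = (C + C/C)/(C - 466/295) = (C + 1)/(-466/295 + C) = (1 + C)/(-466/295 + C))
145081 - S(-204) = 145081 - 295*(1 - 204)/(-466 + 295*(-204)) = 145081 - 295*(-203)/(-466 - 60180) = 145081 - 295*(-203)/(-60646) = 145081 - 295*(-1)*(-203)/60646 = 145081 - 1*59885/60646 = 145081 - 59885/60646 = 8798522441/60646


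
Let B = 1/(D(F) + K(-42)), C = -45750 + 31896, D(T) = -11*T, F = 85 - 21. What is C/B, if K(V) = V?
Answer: 10335084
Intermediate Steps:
F = 64
C = -13854
B = -1/746 (B = 1/(-11*64 - 42) = 1/(-704 - 42) = 1/(-746) = -1/746 ≈ -0.0013405)
C/B = -13854/(-1/746) = -13854*(-746) = 10335084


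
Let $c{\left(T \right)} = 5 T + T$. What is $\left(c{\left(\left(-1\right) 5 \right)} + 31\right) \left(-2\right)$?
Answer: $-2$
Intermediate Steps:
$c{\left(T \right)} = 6 T$
$\left(c{\left(\left(-1\right) 5 \right)} + 31\right) \left(-2\right) = \left(6 \left(\left(-1\right) 5\right) + 31\right) \left(-2\right) = \left(6 \left(-5\right) + 31\right) \left(-2\right) = \left(-30 + 31\right) \left(-2\right) = 1 \left(-2\right) = -2$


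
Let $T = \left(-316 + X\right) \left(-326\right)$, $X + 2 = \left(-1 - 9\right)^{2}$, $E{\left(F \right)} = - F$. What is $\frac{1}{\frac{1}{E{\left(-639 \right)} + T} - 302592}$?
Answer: $- \frac{71707}{21697964543} \approx -3.3048 \cdot 10^{-6}$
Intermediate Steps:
$X = 98$ ($X = -2 + \left(-1 - 9\right)^{2} = -2 + \left(-10\right)^{2} = -2 + 100 = 98$)
$T = 71068$ ($T = \left(-316 + 98\right) \left(-326\right) = \left(-218\right) \left(-326\right) = 71068$)
$\frac{1}{\frac{1}{E{\left(-639 \right)} + T} - 302592} = \frac{1}{\frac{1}{\left(-1\right) \left(-639\right) + 71068} - 302592} = \frac{1}{\frac{1}{639 + 71068} - 302592} = \frac{1}{\frac{1}{71707} - 302592} = \frac{1}{- \frac{21697964543}{71707}} = - \frac{71707}{21697964543}$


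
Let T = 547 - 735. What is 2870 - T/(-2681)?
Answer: 7694282/2681 ≈ 2869.9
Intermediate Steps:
T = -188
2870 - T/(-2681) = 2870 - (-188)/(-2681) = 2870 - (-188)*(-1)/2681 = 2870 - 1*188/2681 = 2870 - 188/2681 = 7694282/2681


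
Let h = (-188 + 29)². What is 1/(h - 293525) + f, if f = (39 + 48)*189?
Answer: 4410736091/268244 ≈ 16443.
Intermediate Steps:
f = 16443 (f = 87*189 = 16443)
h = 25281 (h = (-159)² = 25281)
1/(h - 293525) + f = 1/(25281 - 293525) + 16443 = 1/(-268244) + 16443 = -1/268244 + 16443 = 4410736091/268244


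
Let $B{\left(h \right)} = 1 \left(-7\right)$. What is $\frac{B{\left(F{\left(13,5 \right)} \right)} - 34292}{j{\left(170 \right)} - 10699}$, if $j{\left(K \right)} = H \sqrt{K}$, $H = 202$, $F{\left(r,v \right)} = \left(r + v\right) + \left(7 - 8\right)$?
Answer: $\frac{366965001}{107531921} + \frac{6928398 \sqrt{170}}{107531921} \approx 4.2527$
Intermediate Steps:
$F{\left(r,v \right)} = -1 + r + v$ ($F{\left(r,v \right)} = \left(r + v\right) + \left(7 - 8\right) = \left(r + v\right) - 1 = -1 + r + v$)
$B{\left(h \right)} = -7$
$j{\left(K \right)} = 202 \sqrt{K}$
$\frac{B{\left(F{\left(13,5 \right)} \right)} - 34292}{j{\left(170 \right)} - 10699} = \frac{-7 - 34292}{202 \sqrt{170} - 10699} = - \frac{34299}{-10699 + 202 \sqrt{170}}$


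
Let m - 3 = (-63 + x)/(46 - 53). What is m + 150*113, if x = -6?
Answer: 118740/7 ≈ 16963.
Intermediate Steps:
m = 90/7 (m = 3 + (-63 - 6)/(46 - 53) = 3 - 69/(-7) = 3 - 69*(-1/7) = 3 + 69/7 = 90/7 ≈ 12.857)
m + 150*113 = 90/7 + 150*113 = 90/7 + 16950 = 118740/7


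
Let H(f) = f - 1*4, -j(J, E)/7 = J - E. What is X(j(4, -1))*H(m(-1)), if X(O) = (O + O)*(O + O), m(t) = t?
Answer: -24500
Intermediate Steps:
j(J, E) = -7*J + 7*E (j(J, E) = -7*(J - E) = -7*J + 7*E)
H(f) = -4 + f (H(f) = f - 4 = -4 + f)
X(O) = 4*O² (X(O) = (2*O)*(2*O) = 4*O²)
X(j(4, -1))*H(m(-1)) = (4*(-7*4 + 7*(-1))²)*(-4 - 1) = (4*(-28 - 7)²)*(-5) = (4*(-35)²)*(-5) = (4*1225)*(-5) = 4900*(-5) = -24500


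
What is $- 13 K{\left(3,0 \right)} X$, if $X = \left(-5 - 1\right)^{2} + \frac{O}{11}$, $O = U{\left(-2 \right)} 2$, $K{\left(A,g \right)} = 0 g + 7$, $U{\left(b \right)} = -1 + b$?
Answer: $- \frac{35490}{11} \approx -3226.4$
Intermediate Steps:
$K{\left(A,g \right)} = 7$ ($K{\left(A,g \right)} = 0 + 7 = 7$)
$O = -6$ ($O = \left(-1 - 2\right) 2 = \left(-3\right) 2 = -6$)
$X = \frac{390}{11}$ ($X = \left(-5 - 1\right)^{2} - \frac{6}{11} = \left(-6\right)^{2} - \frac{6}{11} = 36 - \frac{6}{11} = \frac{390}{11} \approx 35.455$)
$- 13 K{\left(3,0 \right)} X = \left(-13\right) 7 \cdot \frac{390}{11} = \left(-91\right) \frac{390}{11} = - \frac{35490}{11}$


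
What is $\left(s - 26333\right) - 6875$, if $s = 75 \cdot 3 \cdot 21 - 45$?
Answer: $-28528$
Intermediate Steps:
$s = 4680$ ($s = 75 \cdot 63 - 45 = 4725 - 45 = 4680$)
$\left(s - 26333\right) - 6875 = \left(4680 - 26333\right) - 6875 = -21653 - 6875 = -28528$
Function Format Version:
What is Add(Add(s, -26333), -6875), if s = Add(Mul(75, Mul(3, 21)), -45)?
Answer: -28528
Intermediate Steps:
s = 4680 (s = Add(Mul(75, 63), -45) = Add(4725, -45) = 4680)
Add(Add(s, -26333), -6875) = Add(Add(4680, -26333), -6875) = Add(-21653, -6875) = -28528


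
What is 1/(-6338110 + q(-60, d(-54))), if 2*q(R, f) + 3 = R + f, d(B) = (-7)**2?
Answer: -1/6338117 ≈ -1.5778e-7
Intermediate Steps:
d(B) = 49
q(R, f) = -3/2 + R/2 + f/2 (q(R, f) = -3/2 + (R + f)/2 = -3/2 + (R/2 + f/2) = -3/2 + R/2 + f/2)
1/(-6338110 + q(-60, d(-54))) = 1/(-6338110 + (-3/2 + (1/2)*(-60) + (1/2)*49)) = 1/(-6338110 + (-3/2 - 30 + 49/2)) = 1/(-6338110 - 7) = 1/(-6338117) = -1/6338117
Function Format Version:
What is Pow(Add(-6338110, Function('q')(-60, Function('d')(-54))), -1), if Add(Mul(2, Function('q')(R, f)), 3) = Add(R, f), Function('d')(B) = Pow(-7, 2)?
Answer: Rational(-1, 6338117) ≈ -1.5778e-7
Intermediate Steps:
Function('d')(B) = 49
Function('q')(R, f) = Add(Rational(-3, 2), Mul(Rational(1, 2), R), Mul(Rational(1, 2), f)) (Function('q')(R, f) = Add(Rational(-3, 2), Mul(Rational(1, 2), Add(R, f))) = Add(Rational(-3, 2), Add(Mul(Rational(1, 2), R), Mul(Rational(1, 2), f))) = Add(Rational(-3, 2), Mul(Rational(1, 2), R), Mul(Rational(1, 2), f)))
Pow(Add(-6338110, Function('q')(-60, Function('d')(-54))), -1) = Pow(Add(-6338110, Add(Rational(-3, 2), Mul(Rational(1, 2), -60), Mul(Rational(1, 2), 49))), -1) = Pow(Add(-6338110, Add(Rational(-3, 2), -30, Rational(49, 2))), -1) = Pow(Add(-6338110, -7), -1) = Pow(-6338117, -1) = Rational(-1, 6338117)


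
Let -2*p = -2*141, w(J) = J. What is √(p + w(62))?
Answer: √203 ≈ 14.248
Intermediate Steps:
p = 141 (p = -(-1)*141 = -½*(-282) = 141)
√(p + w(62)) = √(141 + 62) = √203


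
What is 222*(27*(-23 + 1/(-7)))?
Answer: -971028/7 ≈ -1.3872e+5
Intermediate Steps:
222*(27*(-23 + 1/(-7))) = 222*(27*(-23 - 1/7)) = 222*(27*(-162/7)) = 222*(-4374/7) = -971028/7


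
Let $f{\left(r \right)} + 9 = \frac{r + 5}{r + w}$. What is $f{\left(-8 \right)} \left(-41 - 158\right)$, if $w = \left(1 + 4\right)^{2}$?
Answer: $\frac{31044}{17} \approx 1826.1$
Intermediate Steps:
$w = 25$ ($w = 5^{2} = 25$)
$f{\left(r \right)} = -9 + \frac{5 + r}{25 + r}$ ($f{\left(r \right)} = -9 + \frac{r + 5}{r + 25} = -9 + \frac{5 + r}{25 + r}$)
$f{\left(-8 \right)} \left(-41 - 158\right) = \frac{4 \left(-55 - -16\right)}{25 - 8} \left(-41 - 158\right) = \frac{4 \left(-55 + 16\right)}{17} \left(-199\right) = 4 \cdot \frac{1}{17} \left(-39\right) \left(-199\right) = \left(- \frac{156}{17}\right) \left(-199\right) = \frac{31044}{17}$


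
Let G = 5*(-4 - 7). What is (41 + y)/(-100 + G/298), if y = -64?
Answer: 6854/29855 ≈ 0.22958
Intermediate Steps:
G = -55 (G = 5*(-11) = -55)
(41 + y)/(-100 + G/298) = (41 - 64)/(-100 - 55/298) = -23/(-100 - 55*1/298) = -23/(-100 - 55/298) = -23/(-29855/298) = -23*(-298/29855) = 6854/29855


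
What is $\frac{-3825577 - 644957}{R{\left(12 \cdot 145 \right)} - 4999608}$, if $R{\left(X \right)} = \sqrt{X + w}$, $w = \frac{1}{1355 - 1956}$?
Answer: $\frac{13432901447953872}{15022644171306325} + \frac{4470534 \sqrt{628489139}}{15022644171306325} \approx 0.89418$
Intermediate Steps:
$w = - \frac{1}{601}$ ($w = \frac{1}{-601} = - \frac{1}{601} \approx -0.0016639$)
$R{\left(X \right)} = \sqrt{- \frac{1}{601} + X}$ ($R{\left(X \right)} = \sqrt{X - \frac{1}{601}} = \sqrt{- \frac{1}{601} + X}$)
$\frac{-3825577 - 644957}{R{\left(12 \cdot 145 \right)} - 4999608} = \frac{-3825577 - 644957}{\frac{\sqrt{-601 + 361201 \cdot 12 \cdot 145}}{601} - 4999608} = - \frac{4470534}{\frac{\sqrt{-601 + 361201 \cdot 1740}}{601} - 4999608} = - \frac{4470534}{\frac{\sqrt{-601 + 628489740}}{601} - 4999608} = - \frac{4470534}{\frac{\sqrt{628489139}}{601} - 4999608} = - \frac{4470534}{-4999608 + \frac{\sqrt{628489139}}{601}}$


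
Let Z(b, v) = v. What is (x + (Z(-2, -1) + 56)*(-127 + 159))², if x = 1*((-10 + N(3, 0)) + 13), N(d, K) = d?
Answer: 3118756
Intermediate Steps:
x = 6 (x = 1*((-10 + 3) + 13) = 1*(-7 + 13) = 1*6 = 6)
(x + (Z(-2, -1) + 56)*(-127 + 159))² = (6 + (-1 + 56)*(-127 + 159))² = (6 + 55*32)² = (6 + 1760)² = 1766² = 3118756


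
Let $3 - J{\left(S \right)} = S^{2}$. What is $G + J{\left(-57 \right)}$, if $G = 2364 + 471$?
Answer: $-411$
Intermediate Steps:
$J{\left(S \right)} = 3 - S^{2}$
$G = 2835$
$G + J{\left(-57 \right)} = 2835 + \left(3 - \left(-57\right)^{2}\right) = 2835 + \left(3 - 3249\right) = 2835 - 3246 = -411$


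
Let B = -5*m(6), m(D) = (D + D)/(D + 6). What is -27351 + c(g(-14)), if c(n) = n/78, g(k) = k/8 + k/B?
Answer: -14222513/520 ≈ -27351.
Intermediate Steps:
m(D) = 2*D/(6 + D) (m(D) = (2*D)/(6 + D) = 2*D/(6 + D))
B = -5 (B = -10*6/(6 + 6) = -10*6/12 = -5*1 = -5)
g(k) = -3*k/40 (g(k) = k/8 + k/(-5) = k*(⅛) + k*(-⅕) = k/8 - k/5 = -3*k/40)
c(n) = n/78 (c(n) = n*(1/78) = n/78)
-27351 + c(g(-14)) = -27351 + (-3/40*(-14))/78 = -27351 + (1/78)*(21/20) = -27351 + 7/520 = -14222513/520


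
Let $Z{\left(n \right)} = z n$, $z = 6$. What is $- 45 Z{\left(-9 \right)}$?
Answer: $2430$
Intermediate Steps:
$Z{\left(n \right)} = 6 n$
$- 45 Z{\left(-9 \right)} = - 45 \cdot 6 \left(-9\right) = \left(-45\right) \left(-54\right) = 2430$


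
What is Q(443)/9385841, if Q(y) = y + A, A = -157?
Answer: 286/9385841 ≈ 3.0471e-5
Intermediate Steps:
Q(y) = -157 + y (Q(y) = y - 157 = -157 + y)
Q(443)/9385841 = (-157 + 443)/9385841 = 286*(1/9385841) = 286/9385841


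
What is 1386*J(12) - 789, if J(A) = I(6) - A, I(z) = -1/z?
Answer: -17652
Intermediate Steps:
J(A) = -⅙ - A (J(A) = -1/6 - A = -1*⅙ - A = -⅙ - A)
1386*J(12) - 789 = 1386*(-⅙ - 1*12) - 789 = 1386*(-⅙ - 12) - 789 = 1386*(-73/6) - 789 = -16863 - 789 = -17652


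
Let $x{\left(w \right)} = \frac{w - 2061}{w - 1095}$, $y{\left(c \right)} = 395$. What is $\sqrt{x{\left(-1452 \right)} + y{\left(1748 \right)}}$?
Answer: $\frac{\sqrt{285710574}}{849} \approx 19.909$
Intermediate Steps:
$x{\left(w \right)} = \frac{-2061 + w}{-1095 + w}$
$\sqrt{x{\left(-1452 \right)} + y{\left(1748 \right)}} = \sqrt{\frac{-2061 - 1452}{-1095 - 1452} + 395} = \sqrt{\frac{1}{-2547} \left(-3513\right) + 395} = \sqrt{\left(- \frac{1}{2547}\right) \left(-3513\right) + 395} = \sqrt{\frac{1171}{849} + 395} = \sqrt{\frac{336526}{849}} = \frac{\sqrt{285710574}}{849}$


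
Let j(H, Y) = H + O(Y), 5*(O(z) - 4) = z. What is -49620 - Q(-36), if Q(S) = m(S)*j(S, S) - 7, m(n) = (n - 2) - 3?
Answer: -256101/5 ≈ -51220.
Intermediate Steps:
O(z) = 4 + z/5
j(H, Y) = 4 + H + Y/5 (j(H, Y) = H + (4 + Y/5) = 4 + H + Y/5)
m(n) = -5 + n (m(n) = (-2 + n) - 3 = -5 + n)
Q(S) = -7 + (-5 + S)*(4 + 6*S/5) (Q(S) = (-5 + S)*(4 + S + S/5) - 7 = (-5 + S)*(4 + 6*S/5) - 7 = -7 + (-5 + S)*(4 + 6*S/5))
-49620 - Q(-36) = -49620 - (-27 - 2*(-36) + (6/5)*(-36)²) = -49620 - (-27 + 72 + (6/5)*1296) = -49620 - (-27 + 72 + 7776/5) = -49620 - 1*8001/5 = -49620 - 8001/5 = -256101/5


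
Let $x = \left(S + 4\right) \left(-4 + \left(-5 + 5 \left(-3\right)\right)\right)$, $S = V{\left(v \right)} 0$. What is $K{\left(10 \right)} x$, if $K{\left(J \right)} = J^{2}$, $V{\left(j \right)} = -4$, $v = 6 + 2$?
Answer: $-9600$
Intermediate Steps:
$v = 8$
$S = 0$ ($S = \left(-4\right) 0 = 0$)
$x = -96$ ($x = \left(0 + 4\right) \left(-4 + \left(-5 + 5 \left(-3\right)\right)\right) = 4 \left(-4 - 20\right) = 4 \left(-24\right) = -96$)
$K{\left(10 \right)} x = 10^{2} \left(-96\right) = 100 \left(-96\right) = -9600$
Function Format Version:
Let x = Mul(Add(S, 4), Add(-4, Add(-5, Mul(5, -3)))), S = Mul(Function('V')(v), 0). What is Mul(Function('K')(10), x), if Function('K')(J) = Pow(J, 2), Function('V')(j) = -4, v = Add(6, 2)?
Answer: -9600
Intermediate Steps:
v = 8
S = 0 (S = Mul(-4, 0) = 0)
x = -96 (x = Mul(Add(0, 4), Add(-4, Add(-5, Mul(5, -3)))) = Mul(4, Add(-4, Add(-5, -15))) = Mul(4, Add(-4, -20)) = Mul(4, -24) = -96)
Mul(Function('K')(10), x) = Mul(Pow(10, 2), -96) = Mul(100, -96) = -9600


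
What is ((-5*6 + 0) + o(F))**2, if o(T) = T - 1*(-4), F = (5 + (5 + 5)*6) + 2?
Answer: 1681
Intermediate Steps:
F = 67 (F = (5 + 10*6) + 2 = (5 + 60) + 2 = 65 + 2 = 67)
o(T) = 4 + T (o(T) = T + 4 = 4 + T)
((-5*6 + 0) + o(F))**2 = ((-5*6 + 0) + (4 + 67))**2 = ((-30 + 0) + 71)**2 = (-30 + 71)**2 = 41**2 = 1681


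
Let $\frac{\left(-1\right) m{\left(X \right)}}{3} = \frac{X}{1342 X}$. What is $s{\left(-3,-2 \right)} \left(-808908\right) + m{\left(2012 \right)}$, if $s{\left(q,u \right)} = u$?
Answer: $\frac{2171109069}{1342} \approx 1.6178 \cdot 10^{6}$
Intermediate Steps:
$m{\left(X \right)} = - \frac{3}{1342}$ ($m{\left(X \right)} = - 3 \frac{X}{1342 X} = - 3 X \frac{1}{1342 X} = \left(-3\right) \frac{1}{1342} = - \frac{3}{1342}$)
$s{\left(-3,-2 \right)} \left(-808908\right) + m{\left(2012 \right)} = \left(-2\right) \left(-808908\right) - \frac{3}{1342} = 1617816 - \frac{3}{1342} = \frac{2171109069}{1342}$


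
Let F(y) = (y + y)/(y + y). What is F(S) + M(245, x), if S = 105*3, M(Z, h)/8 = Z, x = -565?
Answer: 1961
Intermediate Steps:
M(Z, h) = 8*Z
S = 315
F(y) = 1 (F(y) = (2*y)/((2*y)) = (2*y)*(1/(2*y)) = 1)
F(S) + M(245, x) = 1 + 8*245 = 1 + 1960 = 1961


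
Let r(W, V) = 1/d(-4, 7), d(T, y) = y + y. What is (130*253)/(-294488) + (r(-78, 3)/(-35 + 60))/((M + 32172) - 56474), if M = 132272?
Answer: -38840511266/347767321125 ≈ -0.11169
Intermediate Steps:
d(T, y) = 2*y
r(W, V) = 1/14 (r(W, V) = 1/(2*7) = 1/14)
(130*253)/(-294488) + (r(-78, 3)/(-35 + 60))/((M + 32172) - 56474) = (130*253)/(-294488) + ((1/14)/(-35 + 60))/((132272 + 32172) - 56474) = 32890*(-1/294488) + ((1/14)/25)/(164444 - 56474) = -16445/147244 + ((1/25)*(1/14))/107970 = -16445/147244 + (1/350)*(1/107970) = -16445/147244 + 1/37789500 = -38840511266/347767321125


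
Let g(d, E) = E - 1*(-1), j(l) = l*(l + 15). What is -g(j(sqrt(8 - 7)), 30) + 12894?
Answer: 12863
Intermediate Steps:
j(l) = l*(15 + l)
g(d, E) = 1 + E (g(d, E) = E + 1 = 1 + E)
-g(j(sqrt(8 - 7)), 30) + 12894 = -(1 + 30) + 12894 = -1*31 + 12894 = -31 + 12894 = 12863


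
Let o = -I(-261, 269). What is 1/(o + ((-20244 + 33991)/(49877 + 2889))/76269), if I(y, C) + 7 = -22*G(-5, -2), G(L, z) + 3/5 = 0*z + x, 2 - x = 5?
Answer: -20122050270/1452811960759 ≈ -0.013850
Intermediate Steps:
x = -3 (x = 2 - 1*5 = 2 - 5 = -3)
G(L, z) = -18/5 (G(L, z) = -⅗ + (0*z - 3) = -⅗ + (0 - 3) = -⅗ - 3 = -18/5)
I(y, C) = 361/5 (I(y, C) = -7 - 22*(-18/5) = -7 + 396/5 = 361/5)
o = -361/5 (o = -1*361/5 = -361/5 ≈ -72.200)
1/(o + ((-20244 + 33991)/(49877 + 2889))/76269) = 1/(-361/5 + ((-20244 + 33991)/(49877 + 2889))/76269) = 1/(-361/5 + (13747/52766)*(1/76269)) = 1/(-361/5 + 13747/4024410054) = 1/(-1452811960759/20122050270) = -20122050270/1452811960759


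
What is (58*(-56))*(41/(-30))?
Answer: 66584/15 ≈ 4438.9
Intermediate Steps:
(58*(-56))*(41/(-30)) = -133168*(-1)/30 = -3248*(-41/30) = 66584/15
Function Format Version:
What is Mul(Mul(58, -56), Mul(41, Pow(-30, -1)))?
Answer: Rational(66584, 15) ≈ 4438.9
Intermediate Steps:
Mul(Mul(58, -56), Mul(41, Pow(-30, -1))) = Mul(-3248, Mul(41, Rational(-1, 30))) = Mul(-3248, Rational(-41, 30)) = Rational(66584, 15)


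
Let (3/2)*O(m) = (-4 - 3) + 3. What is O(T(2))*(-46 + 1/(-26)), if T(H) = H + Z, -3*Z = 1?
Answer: 1596/13 ≈ 122.77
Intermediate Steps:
Z = -⅓ (Z = -⅓*1 = -⅓ ≈ -0.33333)
T(H) = -⅓ + H (T(H) = H - ⅓ = -⅓ + H)
O(m) = -8/3 (O(m) = 2*((-4 - 3) + 3)/3 = 2*(-7 + 3)/3 = (⅔)*(-4) = -8/3)
O(T(2))*(-46 + 1/(-26)) = -8*(-46 + 1/(-26))/3 = -8*(-46 - 1/26)/3 = -8/3*(-1197/26) = 1596/13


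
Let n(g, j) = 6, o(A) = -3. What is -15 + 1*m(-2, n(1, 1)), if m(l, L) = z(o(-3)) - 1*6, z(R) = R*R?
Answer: -12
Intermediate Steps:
z(R) = R²
m(l, L) = 3 (m(l, L) = (-3)² - 1*6 = 9 - 6 = 3)
-15 + 1*m(-2, n(1, 1)) = -15 + 1*3 = -15 + 3 = -12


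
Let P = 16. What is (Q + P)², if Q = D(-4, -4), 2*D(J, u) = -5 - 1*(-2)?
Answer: 841/4 ≈ 210.25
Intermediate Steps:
D(J, u) = -3/2 (D(J, u) = (-5 - 1*(-2))/2 = (-5 + 2)/2 = (½)*(-3) = -3/2)
Q = -3/2 ≈ -1.5000
(Q + P)² = (-3/2 + 16)² = (29/2)² = 841/4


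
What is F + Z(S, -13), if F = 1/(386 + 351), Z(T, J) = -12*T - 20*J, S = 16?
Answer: 50117/737 ≈ 68.001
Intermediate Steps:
Z(T, J) = -20*J - 12*T
F = 1/737 ≈ 0.0013569
F + Z(S, -13) = 1/737 + (-20*(-13) - 12*16) = 1/737 + (260 - 192) = 1/737 + 68 = 50117/737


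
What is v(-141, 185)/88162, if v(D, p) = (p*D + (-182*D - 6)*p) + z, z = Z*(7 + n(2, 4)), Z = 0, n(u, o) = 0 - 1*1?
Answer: 4720275/88162 ≈ 53.541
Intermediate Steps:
n(u, o) = -1 (n(u, o) = 0 - 1 = -1)
z = 0 (z = 0*(7 - 1) = 0*6 = 0)
v(D, p) = D*p + p*(-6 - 182*D) (v(D, p) = (p*D + (-182*D - 6)*p) + 0 = (D*p + (-6 - 182*D)*p) + 0 = (D*p + p*(-6 - 182*D)) + 0 = D*p + p*(-6 - 182*D))
v(-141, 185)/88162 = (185*(-6 - 181*(-141)))/88162 = (185*(-6 + 25521))*(1/88162) = (185*25515)*(1/88162) = 4720275*(1/88162) = 4720275/88162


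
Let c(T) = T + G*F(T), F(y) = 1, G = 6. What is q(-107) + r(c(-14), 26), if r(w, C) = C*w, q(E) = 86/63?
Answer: -13018/63 ≈ -206.64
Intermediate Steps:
q(E) = 86/63 (q(E) = 86*(1/63) = 86/63)
c(T) = 6 + T (c(T) = T + 6*1 = T + 6 = 6 + T)
q(-107) + r(c(-14), 26) = 86/63 + 26*(6 - 14) = 86/63 + 26*(-8) = 86/63 - 208 = -13018/63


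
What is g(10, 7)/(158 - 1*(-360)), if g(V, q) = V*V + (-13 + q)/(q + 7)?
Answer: 697/3626 ≈ 0.19222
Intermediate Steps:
g(V, q) = V² + (-13 + q)/(7 + q)
g(10, 7)/(158 - 1*(-360)) = ((-13 + 7 + 7*10² + 7*10²)/(7 + 7))/(158 - 1*(-360)) = ((-13 + 7 + 7*100 + 7*100)/14)/(158 + 360) = ((-13 + 7 + 700 + 700)/14)/518 = ((1/14)*1394)*(1/518) = (697/7)*(1/518) = 697/3626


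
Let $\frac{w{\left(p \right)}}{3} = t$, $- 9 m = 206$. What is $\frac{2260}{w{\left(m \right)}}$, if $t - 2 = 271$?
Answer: $\frac{2260}{819} \approx 2.7595$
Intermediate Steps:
$m = - \frac{206}{9}$ ($m = \left(- \frac{1}{9}\right) 206 = - \frac{206}{9} \approx -22.889$)
$t = 273$ ($t = 2 + 271 = 273$)
$w{\left(p \right)} = 819$ ($w{\left(p \right)} = 3 \cdot 273 = 819$)
$\frac{2260}{w{\left(m \right)}} = \frac{2260}{819}$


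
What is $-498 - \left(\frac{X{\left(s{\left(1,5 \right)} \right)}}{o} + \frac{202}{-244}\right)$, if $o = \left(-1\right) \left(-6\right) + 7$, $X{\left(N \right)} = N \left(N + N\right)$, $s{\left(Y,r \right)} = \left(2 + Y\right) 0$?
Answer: $- \frac{60655}{122} \approx -497.17$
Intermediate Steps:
$s{\left(Y,r \right)} = 0$
$X{\left(N \right)} = 2 N^{2}$ ($X{\left(N \right)} = N 2 N = 2 N^{2}$)
$o = 13$ ($o = 6 + 7 = 13$)
$-498 - \left(\frac{X{\left(s{\left(1,5 \right)} \right)}}{o} + \frac{202}{-244}\right) = -498 - \left(\frac{2 \cdot 0^{2}}{13} + \frac{202}{-244}\right) = -498 - \left(2 \cdot 0 \cdot \frac{1}{13} + 202 \left(- \frac{1}{244}\right)\right) = -498 - \left(0 \cdot \frac{1}{13} - \frac{101}{122}\right) = -498 - \left(0 - \frac{101}{122}\right) = -498 - - \frac{101}{122} = -498 + \frac{101}{122} = - \frac{60655}{122}$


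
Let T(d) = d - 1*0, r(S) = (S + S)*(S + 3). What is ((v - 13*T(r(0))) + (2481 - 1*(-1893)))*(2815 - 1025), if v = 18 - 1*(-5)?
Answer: 7870630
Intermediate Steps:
v = 23 (v = 18 + 5 = 23)
r(S) = 2*S*(3 + S) (r(S) = (2*S)*(3 + S) = 2*S*(3 + S))
T(d) = d (T(d) = d + 0 = d)
((v - 13*T(r(0))) + (2481 - 1*(-1893)))*(2815 - 1025) = ((23 - 26*0*(3 + 0)) + (2481 - 1*(-1893)))*(2815 - 1025) = ((23 - 26*0*3) + (2481 + 1893))*1790 = ((23 - 13*0) + 4374)*1790 = ((23 + 0) + 4374)*1790 = (23 + 4374)*1790 = 4397*1790 = 7870630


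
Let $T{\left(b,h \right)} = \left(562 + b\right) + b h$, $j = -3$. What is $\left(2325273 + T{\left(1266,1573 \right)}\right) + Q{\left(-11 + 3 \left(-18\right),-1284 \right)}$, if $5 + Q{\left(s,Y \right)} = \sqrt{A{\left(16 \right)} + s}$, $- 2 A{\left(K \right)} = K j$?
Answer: $4318514 + i \sqrt{41} \approx 4.3185 \cdot 10^{6} + 6.4031 i$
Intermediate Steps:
$A{\left(K \right)} = \frac{3 K}{2}$ ($A{\left(K \right)} = - \frac{K \left(-3\right)}{2} = - \frac{\left(-3\right) K}{2} = \frac{3 K}{2}$)
$T{\left(b,h \right)} = 562 + b + b h$
$Q{\left(s,Y \right)} = -5 + \sqrt{24 + s}$ ($Q{\left(s,Y \right)} = -5 + \sqrt{\frac{3}{2} \cdot 16 + s} = -5 + \sqrt{24 + s}$)
$\left(2325273 + T{\left(1266,1573 \right)}\right) + Q{\left(-11 + 3 \left(-18\right),-1284 \right)} = \left(2325273 + \left(562 + 1266 + 1266 \cdot 1573\right)\right) - \left(5 - \sqrt{24 + \left(-11 + 3 \left(-18\right)\right)}\right) = \left(2325273 + \left(562 + 1266 + 1991418\right)\right) - \left(5 - \sqrt{24 - 65}\right) = \left(2325273 + 1993246\right) - \left(5 - \sqrt{24 - 65}\right) = 4318519 - \left(5 - \sqrt{-41}\right) = 4318519 - \left(5 - i \sqrt{41}\right) = 4318514 + i \sqrt{41}$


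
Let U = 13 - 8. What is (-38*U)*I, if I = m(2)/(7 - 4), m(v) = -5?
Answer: 950/3 ≈ 316.67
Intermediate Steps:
U = 5
I = -5/3 (I = -5/(7 - 4) = -5/3 ≈ -1.6667)
(-38*U)*I = -38*5*(-5/3) = -190*(-5/3) = 950/3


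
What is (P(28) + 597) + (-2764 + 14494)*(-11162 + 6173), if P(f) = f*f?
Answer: -58519589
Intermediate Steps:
P(f) = f²
(P(28) + 597) + (-2764 + 14494)*(-11162 + 6173) = (28² + 597) + (-2764 + 14494)*(-11162 + 6173) = (784 + 597) + 11730*(-4989) = 1381 - 58520970 = -58519589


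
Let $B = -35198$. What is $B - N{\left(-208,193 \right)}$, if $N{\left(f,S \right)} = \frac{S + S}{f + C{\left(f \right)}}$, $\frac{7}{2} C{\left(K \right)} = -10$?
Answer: $- \frac{25974773}{738} \approx -35196.0$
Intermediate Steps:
$C{\left(K \right)} = - \frac{20}{7}$ ($C{\left(K \right)} = \frac{2}{7} \left(-10\right) = - \frac{20}{7}$)
$N{\left(f,S \right)} = \frac{2 S}{- \frac{20}{7} + f}$ ($N{\left(f,S \right)} = \frac{S + S}{f - \frac{20}{7}} = \frac{2 S}{- \frac{20}{7} + f}$)
$B - N{\left(-208,193 \right)} = -35198 - 14 \cdot 193 \frac{1}{-20 + 7 \left(-208\right)} = -35198 - 14 \cdot 193 \frac{1}{-20 - 1456} = -35198 - 14 \cdot 193 \frac{1}{-1476} = -35198 - 14 \cdot 193 \left(- \frac{1}{1476}\right) = -35198 - - \frac{1351}{738} = -35198 + \frac{1351}{738} = - \frac{25974773}{738}$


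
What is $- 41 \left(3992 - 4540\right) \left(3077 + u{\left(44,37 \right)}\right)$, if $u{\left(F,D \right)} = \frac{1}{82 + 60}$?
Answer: $\frac{4908527790}{71} \approx 6.9134 \cdot 10^{7}$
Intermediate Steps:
$u{\left(F,D \right)} = \frac{1}{142}$
$- 41 \left(3992 - 4540\right) \left(3077 + u{\left(44,37 \right)}\right) = - 41 \left(3992 - 4540\right) \left(3077 + \frac{1}{142}\right) = - 41 \left(\left(-548\right) \frac{436935}{142}\right) = \left(-41\right) \left(- \frac{119720190}{71}\right) = \frac{4908527790}{71}$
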